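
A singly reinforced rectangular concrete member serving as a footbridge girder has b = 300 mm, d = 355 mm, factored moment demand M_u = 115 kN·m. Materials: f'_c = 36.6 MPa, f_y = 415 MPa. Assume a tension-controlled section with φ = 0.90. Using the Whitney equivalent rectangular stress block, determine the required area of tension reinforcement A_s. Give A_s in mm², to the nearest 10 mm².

M_n = M_u/φ = 115/0.90 = 127.778 kN·m.
With M_n = 0.85 f'_c a b (d − a/2), solve the quadratic for a:
a = d − √(d² − 2M_n/(0.85 f'_c b)) = 355 − √(355² − 2 × 127.778×10⁶/(0.85 × 36.6 × 300)) = 40.93 mm.
A_s = 0.85 f'_c a b / f_y = 0.85 × 36.6 × 40.93 × 300 / 415 = 920.5 mm².

A_s ≈ 920 mm²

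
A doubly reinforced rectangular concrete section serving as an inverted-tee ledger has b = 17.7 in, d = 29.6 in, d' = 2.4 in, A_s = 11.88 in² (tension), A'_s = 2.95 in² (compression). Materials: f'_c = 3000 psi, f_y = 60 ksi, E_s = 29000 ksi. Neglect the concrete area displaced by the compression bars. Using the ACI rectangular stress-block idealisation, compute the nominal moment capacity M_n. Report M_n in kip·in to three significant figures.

M_n ≈ 17500 kip·in

Assume both steels yield.
a = (A_s − A'_s) f_y/(0.85 f'_c b) = (11.88 − 2.95) × 60/(0.85 × 3 × 17.7) = 11.871 in.
c = a/β₁ = 11.871/0.85 = 13.966 in; ε'_s = 0.003(c − d')/c = 0.0025 ≥ ε_y = 0.0021, so the compression steel yields.
M_n = (A_s − A'_s) f_y (d − a/2) + A'_s f_y (d − d') = 535.8 × (29.6 − 5.9355) + 177 × (29.6 − 2.4) = 12679.4 + 4814.4 = 17493.8 kip·in.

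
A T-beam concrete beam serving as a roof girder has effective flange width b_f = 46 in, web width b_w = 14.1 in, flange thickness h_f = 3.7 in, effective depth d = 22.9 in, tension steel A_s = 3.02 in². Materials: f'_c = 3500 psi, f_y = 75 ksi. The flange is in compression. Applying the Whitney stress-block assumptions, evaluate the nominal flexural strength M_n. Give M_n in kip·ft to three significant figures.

M_n ≈ 417 kip·ft

Tension: T = A_s f_y = 3.02 × 75 = 226.5 kips.
Try a within the flange: a = T/(0.85 f'_c b_f) = 226.5/(0.85 × 3.5 × 46) = 1.655 in.
Since a = 1.655 ≤ h_f = 3.7 in, the stress block lies entirely in the flange; analyse as a rectangular beam of width b_f.
M_n = T(d − a/2) = 226.5 × (22.9 − 0.8275) = 4999.4 kip·in.
M_n = 4999.4/12 = 416.62 kip·ft.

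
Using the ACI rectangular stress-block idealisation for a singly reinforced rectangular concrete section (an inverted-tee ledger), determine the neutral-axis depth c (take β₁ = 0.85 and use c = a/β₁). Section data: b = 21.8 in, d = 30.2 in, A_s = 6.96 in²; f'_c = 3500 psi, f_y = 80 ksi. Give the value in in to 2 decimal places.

c ≈ 10.10 in

T = A_s f_y = 6.96 × 80 = 556.8 kips.
a = T/(0.85 f'_c b) = 556.8/(0.85 × 3.5 × 21.8) = 8.5853 in.
With β₁ = 0.85, c = a/β₁ = 8.5853/0.85 = 10.10 in.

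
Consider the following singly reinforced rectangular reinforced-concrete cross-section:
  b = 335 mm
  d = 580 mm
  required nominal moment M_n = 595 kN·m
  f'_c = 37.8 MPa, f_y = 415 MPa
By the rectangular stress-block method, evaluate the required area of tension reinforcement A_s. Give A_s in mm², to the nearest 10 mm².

With M_n = 0.85 f'_c a b (d − a/2), solve the quadratic for a:
a = d − √(d² − 2M_n/(0.85 f'_c b)) = 580 − √(580² − 2 × 595×10⁶/(0.85 × 37.8 × 335)) = 104.77 mm.
A_s = 0.85 f'_c a b / f_y = 0.85 × 37.8 × 104.77 × 335 / 415 = 2717.3 mm².

A_s ≈ 2720 mm²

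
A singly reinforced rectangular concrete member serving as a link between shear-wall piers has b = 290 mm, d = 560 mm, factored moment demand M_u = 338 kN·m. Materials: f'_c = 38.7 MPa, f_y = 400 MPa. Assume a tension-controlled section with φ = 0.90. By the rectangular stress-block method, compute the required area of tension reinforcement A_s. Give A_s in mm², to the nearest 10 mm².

M_n = M_u/φ = 338/0.90 = 375.556 kN·m.
With M_n = 0.85 f'_c a b (d − a/2), solve the quadratic for a:
a = d − √(d² − 2M_n/(0.85 f'_c b)) = 560 − √(560² − 2 × 375.556×10⁶/(0.85 × 38.7 × 290)) = 75.37 mm.
A_s = 0.85 f'_c a b / f_y = 0.85 × 38.7 × 75.37 × 290 / 400 = 1797.5 mm².

A_s ≈ 1800 mm²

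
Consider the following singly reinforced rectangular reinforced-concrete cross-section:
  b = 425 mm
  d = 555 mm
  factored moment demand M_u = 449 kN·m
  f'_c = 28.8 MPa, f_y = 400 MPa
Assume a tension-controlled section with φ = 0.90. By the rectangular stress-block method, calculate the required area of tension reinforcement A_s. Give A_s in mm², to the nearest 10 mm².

A_s ≈ 2460 mm²

M_n = M_u/φ = 449/0.90 = 498.889 kN·m.
With M_n = 0.85 f'_c a b (d − a/2), solve the quadratic for a:
a = d − √(d² − 2M_n/(0.85 f'_c b)) = 555 − √(555² − 2 × 498.889×10⁶/(0.85 × 28.8 × 425)) = 94.43 mm.
A_s = 0.85 f'_c a b / f_y = 0.85 × 28.8 × 94.43 × 425 / 400 = 2456.1 mm².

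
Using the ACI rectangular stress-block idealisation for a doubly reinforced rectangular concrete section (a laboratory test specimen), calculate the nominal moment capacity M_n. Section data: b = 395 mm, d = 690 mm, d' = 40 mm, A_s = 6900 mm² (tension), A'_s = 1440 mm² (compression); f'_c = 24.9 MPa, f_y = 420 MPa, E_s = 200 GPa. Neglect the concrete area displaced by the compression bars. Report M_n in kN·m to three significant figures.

Assume both tension and compression steel yield.
Net tension couple steel: A_s − A'_s = 5460 mm².
a = (A_s − A'_s) f_y / (0.85 f'_c b) = 2293200/(0.85 × 24.9 × 395) = 274.30 mm.
c = a/β₁ = 274.30/0.85 = 322.71 mm; ε'_s = 0.003(c − d')/c = 0.0026 ≥ f_y/E_s = 0.0021, so compression steel does yield.
M_n = (A_s − A'_s) f_y (d − a/2) + A'_s f_y (d − d') = [2293200 × (690 − 137.15) + 604800 × (690 − 40)] × 10⁻⁶ = 1267.80 + 393.12 = 1660.92 kN·m.

M_n ≈ 1660 kN·m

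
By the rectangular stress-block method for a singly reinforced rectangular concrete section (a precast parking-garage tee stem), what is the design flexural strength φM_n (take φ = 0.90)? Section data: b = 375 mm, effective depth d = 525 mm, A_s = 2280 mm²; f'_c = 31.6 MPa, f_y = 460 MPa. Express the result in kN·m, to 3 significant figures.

T = A_s f_y = 2280 × 460 = 1048800 N = 1048.8 kN.
From C = T: a = T/(0.85 f'_c b) = 1048800/(0.85 × 31.6 × 375) = 104.13 mm.
M_n = T(d − a/2) = 1048.8 kN × (525 − 52.065) mm = 496.01 kN·m.
φM_n = 0.90 × 496.01 = 446.41 kN·m.

φM_n ≈ 446 kN·m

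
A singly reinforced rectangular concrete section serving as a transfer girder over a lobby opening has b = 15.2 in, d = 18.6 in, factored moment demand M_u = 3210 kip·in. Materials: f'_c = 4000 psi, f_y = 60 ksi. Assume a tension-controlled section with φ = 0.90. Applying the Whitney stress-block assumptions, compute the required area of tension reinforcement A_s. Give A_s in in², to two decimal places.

M_n = M_u/φ = 3210/0.90 = 3566.67 kip·in.
From M_n = 0.85 f'_c a b (d − a/2):
a = d − √(d² − 2M_n/(0.85 f'_c b)) = 18.6 − √(18.6² − 2 × 3566.67/(0.85 × 4 × 15.2)) = 4.180 in.
A_s = 0.85 f'_c a b / f_y = 0.85 × 4 × 4.180 × 15.2 / 60 = 3.600 in².

A_s ≈ 3.60 in²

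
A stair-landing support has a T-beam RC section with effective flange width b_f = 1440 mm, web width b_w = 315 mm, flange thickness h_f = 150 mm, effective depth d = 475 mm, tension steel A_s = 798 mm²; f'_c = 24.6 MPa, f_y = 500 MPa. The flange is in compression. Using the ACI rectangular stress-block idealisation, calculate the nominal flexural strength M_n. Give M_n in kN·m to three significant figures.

M_n ≈ 187 kN·m

Tension: T = A_s f_y = 798 × 500 = 399000 N.
Try a within the flange: a = T/(0.85 f'_c b_f) = 399000/(0.85 × 24.6 × 1440) = 13.25 mm.
Since a = 13.25 ≤ h_f = 150 mm, the stress block lies entirely in the flange; analyse as a rectangular beam of width b_f.
M_n = T(d − a/2) = 399000 × (475 − 6.625) = 186.88 × 10⁶ N·mm.
M_n = 186.88 kN·m.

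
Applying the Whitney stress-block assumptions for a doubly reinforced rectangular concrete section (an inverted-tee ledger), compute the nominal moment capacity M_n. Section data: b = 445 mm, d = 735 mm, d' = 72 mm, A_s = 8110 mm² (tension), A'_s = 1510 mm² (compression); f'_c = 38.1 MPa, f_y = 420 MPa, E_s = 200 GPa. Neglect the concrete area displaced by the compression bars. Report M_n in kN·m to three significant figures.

Assume both tension and compression steel yield.
Net tension couple steel: A_s − A'_s = 6600 mm².
a = (A_s − A'_s) f_y / (0.85 f'_c b) = 2772000/(0.85 × 38.1 × 445) = 192.35 mm.
c = a/β₁ = 192.35/0.778 = 247.24 mm; ε'_s = 0.003(c − d')/c = 0.0021 ≥ f_y/E_s = 0.0021, so compression steel does yield.
M_n = (A_s − A'_s) f_y (d − a/2) + A'_s f_y (d − d') = [2772000 × (735 − 96.175) + 634200 × (735 − 72)] × 10⁻⁶ = 1770.82 + 420.47 = 2191.29 kN·m.

M_n ≈ 2190 kN·m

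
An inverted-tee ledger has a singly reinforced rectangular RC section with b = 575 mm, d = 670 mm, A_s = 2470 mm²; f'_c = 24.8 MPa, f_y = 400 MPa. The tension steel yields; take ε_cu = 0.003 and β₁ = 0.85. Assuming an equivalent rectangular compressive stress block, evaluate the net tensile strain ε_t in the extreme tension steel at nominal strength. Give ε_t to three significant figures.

a = A_s f_y/(0.85 f'_c b) = 81.51 mm.
β₁ = 0.85, so c = a/β₁ = 81.51/0.85 = 95.89 mm.
From the linear strain diagram with ε_cu = 0.003: ε_t = 0.003 (d − c)/c = 0.003 × (670 − 95.89)/95.89 = 0.0180.
Since ε_t ≥ 0.005, the section is tension-controlled.

ε_t ≈ 0.0180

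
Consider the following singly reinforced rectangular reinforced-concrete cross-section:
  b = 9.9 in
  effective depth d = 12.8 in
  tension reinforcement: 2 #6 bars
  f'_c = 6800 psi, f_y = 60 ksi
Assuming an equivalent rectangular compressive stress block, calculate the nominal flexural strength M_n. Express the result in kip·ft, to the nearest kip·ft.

M_n ≈ 54 kip·ft

A_s = 2 × 0.44 = 0.88 in².
T = A_s f_y = 0.88 × 60 = 52.8 kips.
a = T/(0.85 f'_c b) = 52.8/(0.85 × 6.8 × 9.9) = 0.923 in.
M_n = T(d − a/2) = 52.8 × (12.8 − 0.4615) = 651.5 kip·in = 651.5/12 = 54.29 kip·ft.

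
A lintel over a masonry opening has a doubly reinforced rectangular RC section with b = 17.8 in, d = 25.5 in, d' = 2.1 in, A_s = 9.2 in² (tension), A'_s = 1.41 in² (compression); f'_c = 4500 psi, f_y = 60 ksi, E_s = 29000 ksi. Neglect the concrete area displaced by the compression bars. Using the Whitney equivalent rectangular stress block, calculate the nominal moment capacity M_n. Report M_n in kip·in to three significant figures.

Assume both steels yield.
a = (A_s − A'_s) f_y/(0.85 f'_c b) = (9.2 − 1.41) × 60/(0.85 × 4.5 × 17.8) = 6.865 in.
c = a/β₁ = 6.865/0.825 = 8.321 in; ε'_s = 0.003(c − d')/c = 0.0022 ≥ ε_y = 0.0021, so the compression steel yields.
M_n = (A_s − A'_s) f_y (d − a/2) + A'_s f_y (d − d') = 467.4 × (25.5 − 3.4325) + 84.6 × (25.5 − 2.1) = 10314.3 + 1979.6 = 12293.9 kip·in.

M_n ≈ 12300 kip·in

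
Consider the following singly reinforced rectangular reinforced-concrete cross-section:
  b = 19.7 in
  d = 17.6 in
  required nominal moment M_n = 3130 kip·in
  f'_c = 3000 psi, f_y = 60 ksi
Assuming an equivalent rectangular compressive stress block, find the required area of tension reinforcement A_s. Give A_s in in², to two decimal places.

A_s ≈ 3.34 in²

From M_n = 0.85 f'_c a b (d − a/2):
a = d − √(d² − 2M_n/(0.85 f'_c b)) = 17.6 − √(17.6² − 2 × 3130/(0.85 × 3 × 19.7)) = 3.993 in.
A_s = 0.85 f'_c a b / f_y = 0.85 × 3 × 3.993 × 19.7 / 60 = 3.343 in².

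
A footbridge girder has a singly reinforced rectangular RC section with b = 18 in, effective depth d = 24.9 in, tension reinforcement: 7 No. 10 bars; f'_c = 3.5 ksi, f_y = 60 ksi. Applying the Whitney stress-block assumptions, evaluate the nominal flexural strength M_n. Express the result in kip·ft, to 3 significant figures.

M_n ≈ 885 kip·ft

A_s = 7 × 1.27 = 8.89 in².
T = A_s f_y = 8.89 × 60 = 533.4 kips.
a = T/(0.85 f'_c b) = 533.4/(0.85 × 3.5 × 18) = 9.961 in.
M_n = T(d − a/2) = 533.4 × (24.9 − 4.9805) = 10625.1 kip·in = 10625.1/12 = 885.43 kip·ft.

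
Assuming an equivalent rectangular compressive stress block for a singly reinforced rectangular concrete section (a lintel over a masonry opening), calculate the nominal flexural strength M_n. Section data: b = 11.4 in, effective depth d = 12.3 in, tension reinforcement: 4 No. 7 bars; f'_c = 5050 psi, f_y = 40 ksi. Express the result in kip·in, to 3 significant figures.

M_n ≈ 1090 kip·in

A_s = 4 × 0.6 = 2.4 in².
T = A_s f_y = 2.4 × 40 = 96 kips.
a = T/(0.85 f'_c b) = 96/(0.85 × 5.05 × 11.4) = 1.962 in.
M_n = T(d − a/2) = 96 × (12.3 − 0.981) = 1086.6 kip·in.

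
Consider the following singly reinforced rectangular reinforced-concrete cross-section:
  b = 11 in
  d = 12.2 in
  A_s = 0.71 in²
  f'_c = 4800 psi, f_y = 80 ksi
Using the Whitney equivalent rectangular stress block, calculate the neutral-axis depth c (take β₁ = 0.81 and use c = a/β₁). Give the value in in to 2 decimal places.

c ≈ 1.56 in

T = A_s f_y = 0.71 × 80 = 56.8 kips.
a = T/(0.85 f'_c b) = 56.8/(0.85 × 4.8 × 11) = 1.2656 in.
With β₁ = 0.81, c = a/β₁ = 1.2656/0.81 = 1.56 in.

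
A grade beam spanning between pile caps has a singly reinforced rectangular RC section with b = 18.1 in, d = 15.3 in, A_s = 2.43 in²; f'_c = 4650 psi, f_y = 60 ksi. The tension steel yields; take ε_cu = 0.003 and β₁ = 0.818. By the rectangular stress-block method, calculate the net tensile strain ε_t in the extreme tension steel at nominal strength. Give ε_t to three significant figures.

ε_t ≈ 0.0154

a = A_s f_y/(0.85 f'_c b) = 2.038 in.
β₁ = 0.818, so c = a/β₁ = 2.038/0.818 = 2.491 in.
From the linear strain diagram with ε_cu = 0.003: ε_t = 0.003 (d − c)/c = 0.003 × (15.3 − 2.491)/2.491 = 0.0154.
Since ε_t ≥ 0.005, the section is tension-controlled.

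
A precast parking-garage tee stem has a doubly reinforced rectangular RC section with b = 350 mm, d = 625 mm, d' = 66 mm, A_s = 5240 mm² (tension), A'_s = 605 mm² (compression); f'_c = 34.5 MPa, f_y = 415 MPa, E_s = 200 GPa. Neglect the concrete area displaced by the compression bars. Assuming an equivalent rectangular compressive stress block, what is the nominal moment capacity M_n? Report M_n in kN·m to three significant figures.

M_n ≈ 1160 kN·m

Assume both tension and compression steel yield.
Net tension couple steel: A_s − A'_s = 4635 mm².
a = (A_s − A'_s) f_y / (0.85 f'_c b) = 1923525/(0.85 × 34.5 × 350) = 187.41 mm.
c = a/β₁ = 187.41/0.804 = 233.10 mm; ε'_s = 0.003(c − d')/c = 0.0022 ≥ f_y/E_s = 0.0021, so compression steel does yield.
M_n = (A_s − A'_s) f_y (d − a/2) + A'_s f_y (d − d') = [1923525 × (625 − 93.705) + 251075 × (625 − 66)] × 10⁻⁶ = 1021.96 + 140.35 = 1162.31 kN·m.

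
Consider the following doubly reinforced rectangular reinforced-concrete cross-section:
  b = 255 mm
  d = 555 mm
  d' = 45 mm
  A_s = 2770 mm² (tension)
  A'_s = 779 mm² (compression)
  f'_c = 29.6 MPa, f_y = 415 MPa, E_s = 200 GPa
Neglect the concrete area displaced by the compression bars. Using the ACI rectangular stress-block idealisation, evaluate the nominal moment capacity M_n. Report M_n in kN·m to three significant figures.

M_n ≈ 570 kN·m

Assume both tension and compression steel yield.
Net tension couple steel: A_s − A'_s = 1991 mm².
a = (A_s − A'_s) f_y / (0.85 f'_c b) = 826265/(0.85 × 29.6 × 255) = 128.79 mm.
c = a/β₁ = 128.79/0.839 = 153.50 mm; ε'_s = 0.003(c − d')/c = 0.0021 ≥ f_y/E_s = 0.0021, so compression steel does yield.
M_n = (A_s − A'_s) f_y (d − a/2) + A'_s f_y (d − d') = [826265 × (555 − 64.395) + 323285 × (555 − 45)] × 10⁻⁶ = 405.37 + 164.88 = 570.25 kN·m.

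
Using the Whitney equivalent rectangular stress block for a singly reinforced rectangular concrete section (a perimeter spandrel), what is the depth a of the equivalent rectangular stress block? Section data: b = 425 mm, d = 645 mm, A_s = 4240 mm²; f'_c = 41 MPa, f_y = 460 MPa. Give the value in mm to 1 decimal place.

a ≈ 131.7 mm

T = A_s f_y = 4240 × 460 = 1950400 N = 1950.4 kN.
Setting C = 0.85 f'_c a b equal to T: a = 1950400/(0.85 × 41 × 425) = 131.7 mm.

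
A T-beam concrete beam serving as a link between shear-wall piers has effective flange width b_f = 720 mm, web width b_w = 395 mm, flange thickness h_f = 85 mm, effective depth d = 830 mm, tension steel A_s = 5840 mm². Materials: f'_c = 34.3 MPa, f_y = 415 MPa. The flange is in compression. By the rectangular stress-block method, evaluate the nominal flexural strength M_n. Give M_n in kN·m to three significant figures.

Tension: T = A_s f_y = 5840 × 415 = 2423600 N.
Try a within the flange: a = T/(0.85 f'_c b_f) = 2423600/(0.85 × 34.3 × 720) = 115.46 mm.
a = 115.46 > h_f = 85 mm: the block extends into the web. Split into flange-overhang and web parts.
C_f = 0.85 f'_c (b_f − b_w) h_f = 0.85 × 34.3 × (720 − 395) × 85 = 805407 N.
Remaining web compression depth: a_w = (T − C_f)/(0.85 f'_c b_w) = (2423600 − 805407)/(0.85 × 34.3 × 395) = 140.51 mm.
M_n = C_f(d − h_f/2) + (T − C_f)(d − a_w/2) = 805407 × (830 − 42.5) + 1618193 × (830 − 70.255) = 634.26 + 1229.41 = 1863.67 × 10⁶ N·mm.
M_n = 1863.67 kN·m.

M_n ≈ 1860 kN·m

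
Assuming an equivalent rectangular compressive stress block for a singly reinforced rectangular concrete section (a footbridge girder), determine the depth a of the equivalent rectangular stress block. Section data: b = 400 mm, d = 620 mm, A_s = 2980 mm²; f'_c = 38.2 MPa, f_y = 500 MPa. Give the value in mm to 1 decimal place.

T = A_s f_y = 2980 × 500 = 1490000 N = 1490 kN.
Setting C = 0.85 f'_c a b equal to T: a = 1490000/(0.85 × 38.2 × 400) = 114.7 mm.

a ≈ 114.7 mm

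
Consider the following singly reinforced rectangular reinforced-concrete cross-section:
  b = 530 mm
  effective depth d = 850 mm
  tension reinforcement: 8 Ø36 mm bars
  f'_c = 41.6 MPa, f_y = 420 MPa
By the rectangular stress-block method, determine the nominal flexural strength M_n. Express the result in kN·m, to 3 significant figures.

A_s = 8 × 1018 = 8144 mm².
T = A_s f_y = 8144 × 420 = 3420480 N = 3420.48 kN.
From C = T: a = T/(0.85 f'_c b) = 3420480/(0.85 × 41.6 × 530) = 182.52 mm.
M_n = T(d − a/2) = 3420.48 kN × (850 − 91.26) mm = 2595.25 kN·m.

M_n ≈ 2600 kN·m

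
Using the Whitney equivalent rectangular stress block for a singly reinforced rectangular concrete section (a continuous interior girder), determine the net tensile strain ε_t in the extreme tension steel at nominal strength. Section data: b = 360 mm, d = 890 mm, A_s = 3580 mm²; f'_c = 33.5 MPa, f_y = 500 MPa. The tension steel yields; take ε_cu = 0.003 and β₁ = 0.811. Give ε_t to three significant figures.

ε_t ≈ 0.00940

a = A_s f_y/(0.85 f'_c b) = 174.62 mm.
β₁ = 0.811, so c = a/β₁ = 174.62/0.811 = 215.31 mm.
From the linear strain diagram with ε_cu = 0.003: ε_t = 0.003 (d − c)/c = 0.003 × (890 − 215.31)/215.31 = 0.00940.
Since ε_t ≥ 0.005, the section is tension-controlled.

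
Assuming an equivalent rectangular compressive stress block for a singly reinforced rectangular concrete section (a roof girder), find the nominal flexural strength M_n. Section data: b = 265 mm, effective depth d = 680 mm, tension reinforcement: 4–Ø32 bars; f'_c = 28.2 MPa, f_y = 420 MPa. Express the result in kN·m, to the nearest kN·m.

A_s = 4 × 804 = 3216 mm².
T = A_s f_y = 3216 × 420 = 1350720 N = 1350.72 kN.
From C = T: a = T/(0.85 f'_c b) = 1350720/(0.85 × 28.2 × 265) = 212.64 mm.
M_n = T(d − a/2) = 1350.72 kN × (680 − 106.32) mm = 774.88 kN·m.

M_n ≈ 775 kN·m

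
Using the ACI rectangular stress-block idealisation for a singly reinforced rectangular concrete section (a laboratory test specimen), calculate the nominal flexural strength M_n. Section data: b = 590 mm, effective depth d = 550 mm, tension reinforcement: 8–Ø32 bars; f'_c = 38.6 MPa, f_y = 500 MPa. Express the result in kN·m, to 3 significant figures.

M_n ≈ 1500 kN·m

A_s = 8 × 804 = 6432 mm².
T = A_s f_y = 6432 × 500 = 3216000 N = 3216 kN.
From C = T: a = T/(0.85 f'_c b) = 3216000/(0.85 × 38.6 × 590) = 166.13 mm.
M_n = T(d − a/2) = 3216 kN × (550 − 83.065) mm = 1501.66 kN·m.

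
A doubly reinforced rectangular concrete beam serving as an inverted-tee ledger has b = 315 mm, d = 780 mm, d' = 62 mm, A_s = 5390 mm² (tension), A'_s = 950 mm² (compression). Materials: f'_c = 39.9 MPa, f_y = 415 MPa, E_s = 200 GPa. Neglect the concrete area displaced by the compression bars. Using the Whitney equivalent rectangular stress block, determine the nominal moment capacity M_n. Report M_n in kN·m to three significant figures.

M_n ≈ 1560 kN·m

Assume both tension and compression steel yield.
Net tension couple steel: A_s − A'_s = 4440 mm².
a = (A_s − A'_s) f_y / (0.85 f'_c b) = 1842600/(0.85 × 39.9 × 315) = 172.48 mm.
c = a/β₁ = 172.48/0.765 = 225.46 mm; ε'_s = 0.003(c − d')/c = 0.0022 ≥ f_y/E_s = 0.0021, so compression steel does yield.
M_n = (A_s − A'_s) f_y (d − a/2) + A'_s f_y (d − d') = [1842600 × (780 − 86.24) + 394250 × (780 − 62)] × 10⁻⁶ = 1278.32 + 283.07 = 1561.39 kN·m.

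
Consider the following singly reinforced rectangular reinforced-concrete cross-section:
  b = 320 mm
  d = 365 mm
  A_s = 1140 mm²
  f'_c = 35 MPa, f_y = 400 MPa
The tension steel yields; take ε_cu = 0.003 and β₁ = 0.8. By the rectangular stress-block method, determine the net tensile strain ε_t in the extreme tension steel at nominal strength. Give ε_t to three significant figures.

a = A_s f_y/(0.85 f'_c b) = 47.90 mm.
β₁ = 0.8, so c = a/β₁ = 47.90/0.8 = 59.88 mm.
From the linear strain diagram with ε_cu = 0.003: ε_t = 0.003 (d − c)/c = 0.003 × (365 − 59.88)/59.88 = 0.0153.
Since ε_t ≥ 0.005, the section is tension-controlled.

ε_t ≈ 0.0153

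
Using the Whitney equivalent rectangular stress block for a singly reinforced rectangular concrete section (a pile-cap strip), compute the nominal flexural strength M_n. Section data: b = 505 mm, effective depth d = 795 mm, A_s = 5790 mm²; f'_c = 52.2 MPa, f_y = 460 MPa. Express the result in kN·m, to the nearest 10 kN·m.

M_n ≈ 1960 kN·m

T = A_s f_y = 5790 × 460 = 2663400 N = 2663.4 kN.
From C = T: a = T/(0.85 f'_c b) = 2663400/(0.85 × 52.2 × 505) = 118.87 mm.
M_n = T(d − a/2) = 2663.4 kN × (795 − 59.435) mm = 1959.10 kN·m.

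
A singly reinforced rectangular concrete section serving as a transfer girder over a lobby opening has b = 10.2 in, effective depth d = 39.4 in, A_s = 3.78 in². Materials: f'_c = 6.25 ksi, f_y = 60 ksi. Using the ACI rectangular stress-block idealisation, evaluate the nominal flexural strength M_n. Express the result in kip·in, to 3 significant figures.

T = A_s f_y = 3.78 × 60 = 226.8 kips.
a = T/(0.85 f'_c b) = 226.8/(0.85 × 6.25 × 10.2) = 4.185 in.
M_n = T(d − a/2) = 226.8 × (39.4 − 2.0925) = 8461.3 kip·in.

M_n ≈ 8460 kip·in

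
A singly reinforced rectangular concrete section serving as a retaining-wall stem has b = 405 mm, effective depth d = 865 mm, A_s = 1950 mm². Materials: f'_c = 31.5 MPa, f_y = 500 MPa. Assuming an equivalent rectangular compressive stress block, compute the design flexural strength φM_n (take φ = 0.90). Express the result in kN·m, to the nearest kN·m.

φM_n ≈ 720 kN·m

T = A_s f_y = 1950 × 500 = 975000 N = 975 kN.
From C = T: a = T/(0.85 f'_c b) = 975000/(0.85 × 31.5 × 405) = 89.91 mm.
M_n = T(d − a/2) = 975 kN × (865 − 44.955) mm = 799.54 kN·m.
φM_n = 0.90 × 799.54 = 719.59 kN·m.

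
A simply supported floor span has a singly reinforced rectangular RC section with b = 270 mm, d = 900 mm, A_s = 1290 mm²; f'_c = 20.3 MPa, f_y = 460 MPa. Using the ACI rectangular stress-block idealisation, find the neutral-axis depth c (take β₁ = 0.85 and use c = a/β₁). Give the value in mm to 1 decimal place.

T = A_s f_y = 1290 × 460 = 593400 N = 593.4 kN.
Setting C = 0.85 f'_c a b equal to T: a = 593400/(0.85 × 20.3 × 270) = 127.370 mm.
With β₁ = 0.85, c = a/β₁ = 127.370/0.85 = 149.8 mm.

c ≈ 149.8 mm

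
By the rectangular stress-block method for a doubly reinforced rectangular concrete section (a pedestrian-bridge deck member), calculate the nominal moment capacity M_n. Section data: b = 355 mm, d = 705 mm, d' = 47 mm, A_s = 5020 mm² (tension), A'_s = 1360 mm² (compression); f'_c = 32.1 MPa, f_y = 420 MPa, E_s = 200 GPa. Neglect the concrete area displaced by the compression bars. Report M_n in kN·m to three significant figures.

M_n ≈ 1340 kN·m

Assume both tension and compression steel yield.
Net tension couple steel: A_s − A'_s = 3660 mm².
a = (A_s − A'_s) f_y / (0.85 f'_c b) = 1537200/(0.85 × 32.1 × 355) = 158.70 mm.
c = a/β₁ = 158.70/0.821 = 193.30 mm; ε'_s = 0.003(c − d')/c = 0.0023 ≥ f_y/E_s = 0.0021, so compression steel does yield.
M_n = (A_s − A'_s) f_y (d − a/2) + A'_s f_y (d − d') = [1537200 × (705 − 79.35) + 571200 × (705 − 47)] × 10⁻⁶ = 961.75 + 375.85 = 1337.60 kN·m.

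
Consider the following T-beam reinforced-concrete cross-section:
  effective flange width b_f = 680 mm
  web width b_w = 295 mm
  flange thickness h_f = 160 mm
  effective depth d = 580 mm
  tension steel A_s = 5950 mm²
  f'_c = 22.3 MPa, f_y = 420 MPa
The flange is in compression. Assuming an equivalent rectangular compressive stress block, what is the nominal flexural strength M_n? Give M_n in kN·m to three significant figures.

Tension: T = A_s f_y = 5950 × 420 = 2499000 N.
Try a within the flange: a = T/(0.85 f'_c b_f) = 2499000/(0.85 × 22.3 × 680) = 193.88 mm.
a = 193.88 > h_f = 160 mm: the block extends into the web. Split into flange-overhang and web parts.
C_f = 0.85 f'_c (b_f − b_w) h_f = 0.85 × 22.3 × (680 − 295) × 160 = 1167628 N.
Remaining web compression depth: a_w = (T − C_f)/(0.85 f'_c b_w) = (2499000 − 1167628)/(0.85 × 22.3 × 295) = 238.10 mm.
M_n = C_f(d − h_f/2) + (T − C_f)(d − a_w/2) = 1167628 × (580 − 80) + 1331372 × (580 − 119.05) = 583.81 + 613.70 = 1197.51 × 10⁶ N·mm.
M_n = 1197.51 kN·m.

M_n ≈ 1200 kN·m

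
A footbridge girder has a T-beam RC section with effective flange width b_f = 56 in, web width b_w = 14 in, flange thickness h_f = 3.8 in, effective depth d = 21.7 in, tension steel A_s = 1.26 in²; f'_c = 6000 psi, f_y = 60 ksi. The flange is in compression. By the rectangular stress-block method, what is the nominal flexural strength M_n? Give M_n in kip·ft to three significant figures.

Tension: T = A_s f_y = 1.26 × 60 = 75.6 kips.
Try a within the flange: a = T/(0.85 f'_c b_f) = 75.6/(0.85 × 6 × 56) = 0.265 in.
Since a = 0.265 ≤ h_f = 3.8 in, the stress block lies entirely in the flange; analyse as a rectangular beam of width b_f.
M_n = T(d − a/2) = 75.6 × (21.7 − 0.1325) = 1630.5 kip·in.
M_n = 1630.5/12 = 135.88 kip·ft.

M_n ≈ 136 kip·ft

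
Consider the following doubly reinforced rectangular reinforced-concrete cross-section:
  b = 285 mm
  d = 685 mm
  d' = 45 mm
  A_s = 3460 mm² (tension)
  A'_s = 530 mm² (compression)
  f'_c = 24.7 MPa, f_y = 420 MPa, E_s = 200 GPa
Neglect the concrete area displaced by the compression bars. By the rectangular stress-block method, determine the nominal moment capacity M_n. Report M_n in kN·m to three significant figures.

M_n ≈ 859 kN·m

Assume both tension and compression steel yield.
Net tension couple steel: A_s − A'_s = 2930 mm².
a = (A_s − A'_s) f_y / (0.85 f'_c b) = 1230600/(0.85 × 24.7 × 285) = 205.66 mm.
c = a/β₁ = 205.66/0.85 = 241.95 mm; ε'_s = 0.003(c − d')/c = 0.0024 ≥ f_y/E_s = 0.0021, so compression steel does yield.
M_n = (A_s − A'_s) f_y (d − a/2) + A'_s f_y (d − d') = [1230600 × (685 − 102.83) + 222600 × (685 − 45)] × 10⁻⁶ = 716.42 + 142.46 = 858.88 kN·m.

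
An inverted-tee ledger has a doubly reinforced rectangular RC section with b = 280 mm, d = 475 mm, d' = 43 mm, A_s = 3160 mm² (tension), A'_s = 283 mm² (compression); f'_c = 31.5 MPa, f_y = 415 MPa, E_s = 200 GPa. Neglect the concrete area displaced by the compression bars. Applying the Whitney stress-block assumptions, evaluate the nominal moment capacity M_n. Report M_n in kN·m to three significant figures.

M_n ≈ 523 kN·m

Assume both tension and compression steel yield.
Net tension couple steel: A_s − A'_s = 2877 mm².
a = (A_s − A'_s) f_y / (0.85 f'_c b) = 1193955/(0.85 × 31.5 × 280) = 159.26 mm.
c = a/β₁ = 159.26/0.825 = 193.04 mm; ε'_s = 0.003(c − d')/c = 0.0023 ≥ f_y/E_s = 0.0021, so compression steel does yield.
M_n = (A_s − A'_s) f_y (d − a/2) + A'_s f_y (d − d') = [1193955 × (475 − 79.63) + 117445 × (475 − 43)] × 10⁻⁶ = 472.05 + 50.74 = 522.79 kN·m.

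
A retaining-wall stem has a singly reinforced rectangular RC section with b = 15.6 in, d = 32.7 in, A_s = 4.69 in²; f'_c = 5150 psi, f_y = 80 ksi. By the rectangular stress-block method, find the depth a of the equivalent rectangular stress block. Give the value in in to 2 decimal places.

a ≈ 5.49 in

T = A_s f_y = 4.69 × 80 = 375.2 kips.
a = T/(0.85 f'_c b) = 375.2/(0.85 × 5.15 × 15.6) = 5.49 in.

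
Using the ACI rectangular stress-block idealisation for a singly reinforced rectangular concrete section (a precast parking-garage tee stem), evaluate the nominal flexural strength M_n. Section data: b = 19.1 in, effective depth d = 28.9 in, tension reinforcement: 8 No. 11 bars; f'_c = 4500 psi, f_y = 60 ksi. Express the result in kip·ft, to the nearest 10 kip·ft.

M_n ≈ 1480 kip·ft

A_s = 8 × 1.56 = 12.48 in².
T = A_s f_y = 12.48 × 60 = 748.8 kips.
a = T/(0.85 f'_c b) = 748.8/(0.85 × 4.5 × 19.1) = 10.249 in.
M_n = T(d − a/2) = 748.8 × (28.9 − 5.1245) = 17803.1 kip·in = 17803.1/12 = 1483.59 kip·ft.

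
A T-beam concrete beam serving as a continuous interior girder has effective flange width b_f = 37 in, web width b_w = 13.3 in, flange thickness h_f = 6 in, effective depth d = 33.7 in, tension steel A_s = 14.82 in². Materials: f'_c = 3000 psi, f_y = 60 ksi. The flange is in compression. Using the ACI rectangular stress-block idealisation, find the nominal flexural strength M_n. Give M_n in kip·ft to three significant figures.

M_n ≈ 2070 kip·ft

Tension: T = A_s f_y = 14.82 × 60 = 889.2 kips.
Try a within the flange: a = T/(0.85 f'_c b_f) = 889.2/(0.85 × 3 × 37) = 9.424 in.
a = 9.424 > h_f = 6 in: the block extends into the web. Split into flange-overhang and web parts.
C_f = 0.85 f'_c (b_f − b_w) h_f = 0.85 × 3 × (37 − 13.3) × 6 = 362.6 kips.
Remaining web compression depth: a_w = (T − C_f)/(0.85 f'_c b_w) = (889.2 − 362.6)/(0.85 × 3 × 13.3) = 15.527 in.
M_n = C_f(d − h_f/2) + (T − C_f)(d − a_w/2) = 362.6 × (33.7 − 3) + 526.6 × (33.7 − 7.7635) = 11131.8 + 13658.2 = 24790.0 kip·in.
M_n = 24790.0/12 = 2065.83 kip·ft.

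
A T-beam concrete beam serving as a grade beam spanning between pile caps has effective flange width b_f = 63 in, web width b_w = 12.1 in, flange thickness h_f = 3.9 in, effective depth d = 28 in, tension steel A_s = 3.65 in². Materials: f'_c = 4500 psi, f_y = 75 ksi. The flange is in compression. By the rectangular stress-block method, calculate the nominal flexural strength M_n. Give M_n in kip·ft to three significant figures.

M_n ≈ 626 kip·ft

Tension: T = A_s f_y = 3.65 × 75 = 273.75 kips.
Try a within the flange: a = T/(0.85 f'_c b_f) = 273.75/(0.85 × 4.5 × 63) = 1.136 in.
Since a = 1.136 ≤ h_f = 3.9 in, the stress block lies entirely in the flange; analyse as a rectangular beam of width b_f.
M_n = T(d − a/2) = 273.75 × (28 − 0.568) = 7509.5 kip·in.
M_n = 7509.5/12 = 625.79 kip·ft.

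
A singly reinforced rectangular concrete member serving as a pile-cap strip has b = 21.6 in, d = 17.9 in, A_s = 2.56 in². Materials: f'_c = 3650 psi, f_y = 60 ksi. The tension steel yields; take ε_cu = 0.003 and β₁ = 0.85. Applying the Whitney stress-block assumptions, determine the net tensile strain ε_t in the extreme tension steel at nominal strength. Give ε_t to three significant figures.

a = A_s f_y/(0.85 f'_c b) = 2.292 in.
β₁ = 0.85, so c = a/β₁ = 2.292/0.85 = 2.696 in.
From the linear strain diagram with ε_cu = 0.003: ε_t = 0.003 (d − c)/c = 0.003 × (17.9 − 2.696)/2.696 = 0.0169.
Since ε_t ≥ 0.005, the section is tension-controlled.

ε_t ≈ 0.0169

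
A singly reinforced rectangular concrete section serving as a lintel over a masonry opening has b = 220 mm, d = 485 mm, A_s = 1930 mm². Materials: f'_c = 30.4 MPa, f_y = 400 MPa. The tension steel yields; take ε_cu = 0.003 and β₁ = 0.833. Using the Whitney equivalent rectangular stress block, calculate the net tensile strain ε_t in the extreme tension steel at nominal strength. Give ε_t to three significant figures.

a = A_s f_y/(0.85 f'_c b) = 135.80 mm.
β₁ = 0.833, so c = a/β₁ = 135.80/0.833 = 163.03 mm.
From the linear strain diagram with ε_cu = 0.003: ε_t = 0.003 (d − c)/c = 0.003 × (485 − 163.03)/163.03 = 0.00592.
Since ε_t ≥ 0.005, the section is tension-controlled.

ε_t ≈ 0.00592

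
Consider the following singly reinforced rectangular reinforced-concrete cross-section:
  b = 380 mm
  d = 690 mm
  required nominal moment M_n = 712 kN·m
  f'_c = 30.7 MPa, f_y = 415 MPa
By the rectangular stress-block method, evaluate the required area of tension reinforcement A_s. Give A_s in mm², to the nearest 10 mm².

A_s ≈ 2710 mm²

With M_n = 0.85 f'_c a b (d − a/2), solve the quadratic for a:
a = d − √(d² − 2M_n/(0.85 f'_c b)) = 690 − √(690² − 2 × 712×10⁶/(0.85 × 30.7 × 380)) = 113.38 mm.
A_s = 0.85 f'_c a b / f_y = 0.85 × 30.7 × 113.38 × 380 / 415 = 2709.1 mm².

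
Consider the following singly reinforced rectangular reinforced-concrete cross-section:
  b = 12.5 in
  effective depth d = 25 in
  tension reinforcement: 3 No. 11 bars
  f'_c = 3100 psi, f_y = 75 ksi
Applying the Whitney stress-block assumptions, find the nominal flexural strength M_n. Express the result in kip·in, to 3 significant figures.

A_s = 3 × 1.56 = 4.68 in².
T = A_s f_y = 4.68 × 75 = 351 kips.
a = T/(0.85 f'_c b) = 351/(0.85 × 3.1 × 12.5) = 10.657 in.
M_n = T(d − a/2) = 351 × (25 − 5.3285) = 6904.7 kip·in.

M_n ≈ 6900 kip·in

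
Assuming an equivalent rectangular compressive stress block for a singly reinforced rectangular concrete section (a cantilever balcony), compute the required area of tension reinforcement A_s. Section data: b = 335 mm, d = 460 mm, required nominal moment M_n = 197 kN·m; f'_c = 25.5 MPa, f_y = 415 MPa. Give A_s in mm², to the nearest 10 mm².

A_s ≈ 1110 mm²

With M_n = 0.85 f'_c a b (d − a/2), solve the quadratic for a:
a = d − √(d² − 2M_n/(0.85 f'_c b)) = 460 − √(460² − 2 × 197×10⁶/(0.85 × 25.5 × 335)) = 63.34 mm.
A_s = 0.85 f'_c a b / f_y = 0.85 × 25.5 × 63.34 × 335 / 415 = 1108.2 mm².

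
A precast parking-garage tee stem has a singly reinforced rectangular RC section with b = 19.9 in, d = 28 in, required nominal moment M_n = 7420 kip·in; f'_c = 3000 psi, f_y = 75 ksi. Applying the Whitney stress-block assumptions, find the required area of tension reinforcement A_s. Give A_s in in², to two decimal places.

From M_n = 0.85 f'_c a b (d − a/2):
a = d − √(d² − 2M_n/(0.85 f'_c b)) = 28 − √(28² − 2 × 7420/(0.85 × 3 × 19.9)) = 5.829 in.
A_s = 0.85 f'_c a b / f_y = 0.85 × 3 × 5.829 × 19.9 / 75 = 3.944 in².

A_s ≈ 3.94 in²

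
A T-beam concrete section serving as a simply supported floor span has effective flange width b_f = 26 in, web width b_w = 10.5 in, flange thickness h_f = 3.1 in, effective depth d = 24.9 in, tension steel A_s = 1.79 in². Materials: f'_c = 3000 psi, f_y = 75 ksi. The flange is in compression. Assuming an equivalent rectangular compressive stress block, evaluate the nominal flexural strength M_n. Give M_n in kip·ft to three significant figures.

M_n ≈ 267 kip·ft

Tension: T = A_s f_y = 1.79 × 75 = 134.25 kips.
Try a within the flange: a = T/(0.85 f'_c b_f) = 134.25/(0.85 × 3 × 26) = 2.025 in.
Since a = 2.025 ≤ h_f = 3.1 in, the stress block lies entirely in the flange; analyse as a rectangular beam of width b_f.
M_n = T(d − a/2) = 134.25 × (24.9 − 1.0125) = 3206.9 kip·in.
M_n = 3206.9/12 = 267.24 kip·ft.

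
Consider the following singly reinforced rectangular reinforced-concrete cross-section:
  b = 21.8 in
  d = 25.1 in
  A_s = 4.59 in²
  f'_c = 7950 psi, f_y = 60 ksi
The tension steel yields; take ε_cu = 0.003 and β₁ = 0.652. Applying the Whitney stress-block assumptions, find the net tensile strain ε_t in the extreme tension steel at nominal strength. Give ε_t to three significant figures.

a = A_s f_y/(0.85 f'_c b) = 1.869 in.
β₁ = 0.652, so c = a/β₁ = 1.869/0.652 = 2.867 in.
From the linear strain diagram with ε_cu = 0.003: ε_t = 0.003 (d − c)/c = 0.003 × (25.1 − 2.867)/2.867 = 0.0233.
Since ε_t ≥ 0.005, the section is tension-controlled.

ε_t ≈ 0.0233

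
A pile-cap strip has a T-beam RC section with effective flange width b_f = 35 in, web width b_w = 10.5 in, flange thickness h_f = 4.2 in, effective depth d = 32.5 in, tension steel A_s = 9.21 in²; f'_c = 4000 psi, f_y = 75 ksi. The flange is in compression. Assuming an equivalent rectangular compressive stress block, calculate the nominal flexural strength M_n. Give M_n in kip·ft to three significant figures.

M_n ≈ 1670 kip·ft

Tension: T = A_s f_y = 9.21 × 75 = 690.75 kips.
Try a within the flange: a = T/(0.85 f'_c b_f) = 690.75/(0.85 × 4 × 35) = 5.805 in.
a = 5.805 > h_f = 4.2 in: the block extends into the web. Split into flange-overhang and web parts.
C_f = 0.85 f'_c (b_f − b_w) h_f = 0.85 × 4 × (35 − 10.5) × 4.2 = 349.9 kips.
Remaining web compression depth: a_w = (T − C_f)/(0.85 f'_c b_w) = (690.75 − 349.9)/(0.85 × 4 × 10.5) = 9.548 in.
M_n = C_f(d − h_f/2) + (T − C_f)(d − a_w/2) = 349.9 × (32.5 − 2.1) + 340.85 × (32.5 − 4.774) = 10637.0 + 9450.4 = 20087.4 kip·in.
M_n = 20087.4/12 = 1673.95 kip·ft.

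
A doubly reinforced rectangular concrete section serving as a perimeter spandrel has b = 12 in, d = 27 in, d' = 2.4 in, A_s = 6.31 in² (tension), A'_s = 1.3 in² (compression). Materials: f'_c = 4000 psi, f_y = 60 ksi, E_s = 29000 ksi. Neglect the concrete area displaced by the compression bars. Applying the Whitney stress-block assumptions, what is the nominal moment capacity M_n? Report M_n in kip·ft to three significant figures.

Assume both steels yield.
a = (A_s − A'_s) f_y/(0.85 f'_c b) = (6.31 − 1.3) × 60/(0.85 × 4 × 12) = 7.368 in.
c = a/β₁ = 7.368/0.85 = 8.668 in; ε'_s = 0.003(c − d')/c = 0.0022 ≥ ε_y = 0.0021, so the compression steel yields.
M_n = (A_s − A'_s) f_y (d − a/2) + A'_s f_y (d − d') = 300.6 × (27 − 3.684) + 78 × (27 − 2.4) = 7008.8 + 1918.8 = 8927.6 kip·in = 8927.6/12 = 743.97 kip·ft.

M_n ≈ 744 kip·ft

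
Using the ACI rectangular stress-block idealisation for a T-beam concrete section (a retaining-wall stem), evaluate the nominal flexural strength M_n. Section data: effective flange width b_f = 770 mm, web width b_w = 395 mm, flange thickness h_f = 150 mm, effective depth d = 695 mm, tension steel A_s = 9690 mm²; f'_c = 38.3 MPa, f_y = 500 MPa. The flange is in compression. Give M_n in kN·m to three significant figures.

Tension: T = A_s f_y = 9690 × 500 = 4845000 N.
Try a within the flange: a = T/(0.85 f'_c b_f) = 4845000/(0.85 × 38.3 × 770) = 193.28 mm.
a = 193.28 > h_f = 150 mm: the block extends into the web. Split into flange-overhang and web parts.
C_f = 0.85 f'_c (b_f − b_w) h_f = 0.85 × 38.3 × (770 − 395) × 150 = 1831219 N.
Remaining web compression depth: a_w = (T − C_f)/(0.85 f'_c b_w) = (4845000 − 1831219)/(0.85 × 38.3 × 395) = 234.37 mm.
M_n = C_f(d − h_f/2) + (T − C_f)(d − a_w/2) = 1831219 × (695 − 75) + 3013781 × (695 − 117.185) = 1135.36 + 1741.41 = 2876.77 × 10⁶ N·mm.
M_n = 2876.77 kN·m.

M_n ≈ 2880 kN·m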